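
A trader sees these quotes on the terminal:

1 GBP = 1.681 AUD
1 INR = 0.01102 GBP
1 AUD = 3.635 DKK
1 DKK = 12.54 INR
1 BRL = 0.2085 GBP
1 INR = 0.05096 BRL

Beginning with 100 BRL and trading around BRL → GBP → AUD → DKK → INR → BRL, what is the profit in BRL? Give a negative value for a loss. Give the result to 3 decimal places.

100 BRL × 0.2085 = 20.85 GBP
20.85 GBP × 1.681 = 35.04885 AUD
35.04885 AUD × 3.635 = 127.40256975 DKK
127.40256975 DKK × 12.54 = 1597.628224665 INR
1597.628224665 INR × 0.05096 = 81.4151343289284 BRL
Net change: 81.4151343289284 − 100 = -18.5848656710716 BRL

-18.585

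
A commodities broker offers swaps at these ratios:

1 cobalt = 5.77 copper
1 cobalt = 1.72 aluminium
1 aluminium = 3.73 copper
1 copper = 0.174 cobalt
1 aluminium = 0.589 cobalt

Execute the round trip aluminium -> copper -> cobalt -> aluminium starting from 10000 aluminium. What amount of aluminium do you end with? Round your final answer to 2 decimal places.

10000 aluminium × 3.73 = 37300 copper
37300 copper × 0.174 = 6490.2 cobalt
6490.2 cobalt × 1.72 = 11163.144 aluminium

11163.14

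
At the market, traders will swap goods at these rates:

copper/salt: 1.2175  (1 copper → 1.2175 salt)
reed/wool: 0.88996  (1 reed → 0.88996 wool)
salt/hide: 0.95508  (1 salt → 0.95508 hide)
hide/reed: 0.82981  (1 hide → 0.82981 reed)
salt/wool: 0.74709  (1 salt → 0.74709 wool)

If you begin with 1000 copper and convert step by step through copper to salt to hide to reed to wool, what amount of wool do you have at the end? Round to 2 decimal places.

858.73

1000 copper × 1.2175 = 1217.5 salt
1217.5 salt × 0.95508 = 1162.8099 hide
1162.8099 hide × 0.82981 = 964.911283119 reed
964.911283119 reed × 0.88996 = 858.73244552458524 wool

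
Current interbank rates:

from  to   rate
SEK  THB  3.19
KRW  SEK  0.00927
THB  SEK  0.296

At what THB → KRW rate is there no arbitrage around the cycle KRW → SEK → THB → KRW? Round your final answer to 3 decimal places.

Known legs of the cycle: 0.00927 × 3.19 = 0.0295713
For no arbitrage the full-cycle product must be 1, so the missing rate is 1 / 0.0295713 ≈ 33.81657.

33.817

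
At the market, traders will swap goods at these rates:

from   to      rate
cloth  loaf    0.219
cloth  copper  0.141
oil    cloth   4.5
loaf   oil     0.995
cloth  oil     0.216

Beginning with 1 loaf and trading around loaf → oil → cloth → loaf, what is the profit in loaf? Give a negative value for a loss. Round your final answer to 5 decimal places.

-0.01943

1 loaf × 0.995 = 0.995 oil
0.995 oil × 4.5 = 4.4775 cloth
4.4775 cloth × 0.219 = 0.9805725 loaf
Net change: 0.9805725 − 1 = -0.0194275 loaf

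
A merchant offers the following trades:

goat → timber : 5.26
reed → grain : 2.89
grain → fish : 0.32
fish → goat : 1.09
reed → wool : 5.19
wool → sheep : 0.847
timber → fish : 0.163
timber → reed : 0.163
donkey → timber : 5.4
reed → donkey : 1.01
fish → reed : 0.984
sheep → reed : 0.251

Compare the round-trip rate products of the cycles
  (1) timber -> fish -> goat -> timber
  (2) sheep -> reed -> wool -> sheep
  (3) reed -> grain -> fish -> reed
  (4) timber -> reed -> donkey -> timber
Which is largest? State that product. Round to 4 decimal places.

1.1034

(1) 0.163 × 1.09 × 5.26 = 0.93454
(2) 0.251 × 5.19 × 0.847 = 1.10338
(3) 2.89 × 0.32 × 0.984 = 0.91000
(4) 0.163 × 1.01 × 5.4 = 0.88900
Highest is cycle (2) at 1.1034 (>1, arbitrage).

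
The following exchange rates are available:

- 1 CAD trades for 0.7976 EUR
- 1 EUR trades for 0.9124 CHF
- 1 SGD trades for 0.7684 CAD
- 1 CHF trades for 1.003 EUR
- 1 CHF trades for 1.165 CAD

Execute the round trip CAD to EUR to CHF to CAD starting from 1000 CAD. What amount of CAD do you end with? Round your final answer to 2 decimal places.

1000 CAD × 0.7976 = 797.6 EUR
797.6 EUR × 0.9124 = 727.73024 CHF
727.73024 CHF × 1.165 = 847.8057296 CAD

847.81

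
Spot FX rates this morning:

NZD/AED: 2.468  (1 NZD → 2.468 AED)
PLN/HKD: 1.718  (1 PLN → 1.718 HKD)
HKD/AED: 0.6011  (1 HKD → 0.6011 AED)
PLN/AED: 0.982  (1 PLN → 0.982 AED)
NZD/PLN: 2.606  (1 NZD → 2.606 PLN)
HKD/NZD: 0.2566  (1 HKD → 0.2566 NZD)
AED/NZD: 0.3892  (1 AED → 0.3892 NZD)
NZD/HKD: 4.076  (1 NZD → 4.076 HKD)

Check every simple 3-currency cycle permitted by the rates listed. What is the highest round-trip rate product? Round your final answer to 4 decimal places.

NZD→PLN→HKD→NZD: 2.606 × 1.718 × 0.2566 = 1.14883
NZD→PLN→AED→NZD: 2.606 × 0.982 × 0.3892 = 0.99600
NZD→HKD→AED→NZD: 4.076 × 0.6011 × 0.3892 = 0.95357
Maximum is NZD→PLN→HKD→NZD at 1.1488; arbitrage exists.

1.1488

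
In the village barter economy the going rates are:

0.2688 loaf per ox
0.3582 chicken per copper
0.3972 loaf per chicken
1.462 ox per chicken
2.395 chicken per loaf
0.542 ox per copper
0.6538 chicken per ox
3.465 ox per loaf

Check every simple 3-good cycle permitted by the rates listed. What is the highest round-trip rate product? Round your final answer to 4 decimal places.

loaf→chicken→ox→loaf: 2.395 × 1.462 × 0.2688 = 0.94120
loaf→ox→chicken→loaf: 3.465 × 0.6538 × 0.3972 = 0.89982
Maximum is loaf→chicken→ox→loaf at 0.9412; no arbitrage — every cycle loses value.

0.9412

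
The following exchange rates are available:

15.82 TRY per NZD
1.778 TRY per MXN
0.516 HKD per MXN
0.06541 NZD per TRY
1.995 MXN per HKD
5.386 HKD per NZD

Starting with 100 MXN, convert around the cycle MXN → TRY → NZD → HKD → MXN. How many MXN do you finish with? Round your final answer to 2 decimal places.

124.96

100 MXN × 1.778 = 177.8 TRY
177.8 TRY × 0.06541 = 11.629898 NZD
11.629898 NZD × 5.386 = 62.638630628 HKD
62.638630628 HKD × 1.995 = 124.96406810286 MXN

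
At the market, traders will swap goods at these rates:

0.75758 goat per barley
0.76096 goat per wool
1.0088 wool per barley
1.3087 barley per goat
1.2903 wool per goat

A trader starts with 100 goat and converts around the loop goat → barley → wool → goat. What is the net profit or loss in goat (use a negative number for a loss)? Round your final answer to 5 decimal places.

100 goat × 1.3087 = 130.87 barley
130.87 barley × 1.0088 = 132.021656 wool
132.021656 wool × 0.76096 = 100.46319934976 goat
Net change: 100.46319934976 − 100 = 0.46319934976 goat

0.46320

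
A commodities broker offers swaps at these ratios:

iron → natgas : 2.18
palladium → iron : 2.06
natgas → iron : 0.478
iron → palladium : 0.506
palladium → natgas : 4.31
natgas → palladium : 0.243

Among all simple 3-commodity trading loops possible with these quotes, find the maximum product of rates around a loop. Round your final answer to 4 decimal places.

1.0913

palladium→iron→natgas→palladium: 2.06 × 2.18 × 0.243 = 1.09126
palladium→natgas→iron→palladium: 4.31 × 0.478 × 0.506 = 1.04245
Maximum is palladium→iron→natgas→palladium at 1.0913; arbitrage exists.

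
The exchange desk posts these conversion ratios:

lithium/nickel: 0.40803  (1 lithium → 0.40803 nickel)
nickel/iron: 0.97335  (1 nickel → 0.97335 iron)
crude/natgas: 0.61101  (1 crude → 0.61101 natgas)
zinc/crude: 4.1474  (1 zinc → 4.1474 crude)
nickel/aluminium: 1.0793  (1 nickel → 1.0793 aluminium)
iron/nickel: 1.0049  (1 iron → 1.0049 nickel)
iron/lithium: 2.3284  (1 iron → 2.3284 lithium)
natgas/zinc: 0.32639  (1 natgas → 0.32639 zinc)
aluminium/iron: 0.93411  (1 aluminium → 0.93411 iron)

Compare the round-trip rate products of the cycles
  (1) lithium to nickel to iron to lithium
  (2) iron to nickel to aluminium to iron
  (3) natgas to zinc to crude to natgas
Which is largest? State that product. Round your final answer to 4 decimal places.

(1) 0.40803 × 0.97335 × 2.3284 = 0.92474
(2) 1.0049 × 1.0793 × 0.93411 = 1.01313
(3) 0.32639 × 4.1474 × 0.61101 = 0.82711
Highest is cycle (2) at 1.0131 (>1, arbitrage).

1.0131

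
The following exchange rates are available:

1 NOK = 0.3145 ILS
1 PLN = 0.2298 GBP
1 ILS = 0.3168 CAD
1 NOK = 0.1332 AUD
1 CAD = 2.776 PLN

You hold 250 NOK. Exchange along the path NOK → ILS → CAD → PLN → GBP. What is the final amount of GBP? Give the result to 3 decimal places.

250 NOK × 0.3145 = 78.625 ILS
78.625 ILS × 0.3168 = 24.9084 CAD
24.9084 CAD × 2.776 = 69.1457184 PLN
69.1457184 PLN × 0.2298 = 15.88968608832 GBP

15.890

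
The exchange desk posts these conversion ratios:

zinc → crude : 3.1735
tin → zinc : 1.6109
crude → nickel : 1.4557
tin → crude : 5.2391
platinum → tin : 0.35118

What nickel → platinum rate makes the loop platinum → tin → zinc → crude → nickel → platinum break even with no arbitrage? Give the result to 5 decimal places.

Known legs of the cycle: 0.35118 × 1.6109 × 3.1735 × 1.4557 = 2.6134171736245749
For no arbitrage the full-cycle product must be 1, so the missing rate is 1 / 2.6134171736245749 ≈ 0.3826408.

0.38264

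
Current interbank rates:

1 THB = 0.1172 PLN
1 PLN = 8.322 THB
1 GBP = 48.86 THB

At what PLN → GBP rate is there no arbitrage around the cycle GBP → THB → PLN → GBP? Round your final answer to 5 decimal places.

Known legs of the cycle: 48.86 × 0.1172 = 5.726392
For no arbitrage the full-cycle product must be 1, so the missing rate is 1 / 5.726392 ≈ 0.1746300.

0.17463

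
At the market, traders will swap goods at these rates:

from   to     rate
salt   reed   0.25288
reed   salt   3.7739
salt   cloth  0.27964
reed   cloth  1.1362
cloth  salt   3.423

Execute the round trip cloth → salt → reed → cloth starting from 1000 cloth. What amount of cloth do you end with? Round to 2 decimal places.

1000 cloth × 3.423 = 3423 salt
3423 salt × 0.25288 = 865.60824 reed
865.60824 reed × 1.1362 = 983.504082288 cloth

983.50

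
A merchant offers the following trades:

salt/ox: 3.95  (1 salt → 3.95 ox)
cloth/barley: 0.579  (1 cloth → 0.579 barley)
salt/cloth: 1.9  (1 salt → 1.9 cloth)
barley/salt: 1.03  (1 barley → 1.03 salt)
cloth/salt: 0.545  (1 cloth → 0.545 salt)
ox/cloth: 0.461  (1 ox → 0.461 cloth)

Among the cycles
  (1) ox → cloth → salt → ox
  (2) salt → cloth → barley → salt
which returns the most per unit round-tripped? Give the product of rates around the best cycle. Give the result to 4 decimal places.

1.1331

(1) 0.461 × 0.545 × 3.95 = 0.99242
(2) 1.9 × 0.579 × 1.03 = 1.13310
Highest is cycle (2) at 1.1331 (>1, arbitrage).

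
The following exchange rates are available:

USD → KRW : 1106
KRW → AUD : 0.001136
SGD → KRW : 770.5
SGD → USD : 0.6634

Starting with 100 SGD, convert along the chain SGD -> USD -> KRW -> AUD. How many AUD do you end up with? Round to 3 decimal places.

100 SGD × 0.6634 = 66.34 USD
66.34 USD × 1106 = 73372.04 KRW
73372.04 KRW × 0.001136 = 83.35063744 AUD

83.351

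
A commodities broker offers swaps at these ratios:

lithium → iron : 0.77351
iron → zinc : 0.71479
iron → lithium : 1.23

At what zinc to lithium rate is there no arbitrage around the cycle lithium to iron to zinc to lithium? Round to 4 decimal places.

Known legs of the cycle: 0.77351 × 0.71479 = 0.5528972129
For no arbitrage the full-cycle product must be 1, so the missing rate is 1 / 0.5528972129 ≈ 1.808654.

1.8087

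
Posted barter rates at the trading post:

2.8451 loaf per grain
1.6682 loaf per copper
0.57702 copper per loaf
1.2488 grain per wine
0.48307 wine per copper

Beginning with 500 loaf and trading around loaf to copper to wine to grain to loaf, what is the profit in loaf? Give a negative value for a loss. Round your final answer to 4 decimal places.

-4.8220

500 loaf × 0.57702 = 288.51 copper
288.51 copper × 0.48307 = 139.3705257 wine
139.3705257 wine × 1.2488 = 174.04591249416 grain
174.04591249416 grain × 2.8451 = 495.178025637134616 loaf
Net change: 495.178025637134616 − 500 = -4.821974362865384 loaf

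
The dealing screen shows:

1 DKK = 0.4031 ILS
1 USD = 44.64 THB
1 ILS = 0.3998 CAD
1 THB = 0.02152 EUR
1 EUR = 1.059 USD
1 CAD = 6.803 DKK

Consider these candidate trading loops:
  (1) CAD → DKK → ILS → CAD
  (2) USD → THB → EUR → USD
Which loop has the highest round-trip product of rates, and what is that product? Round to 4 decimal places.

(1) 6.803 × 0.4031 × 0.3998 = 1.09637
(2) 44.64 × 0.02152 × 1.059 = 1.01733
Highest is cycle (1) at 1.0964 (>1, arbitrage).

1.0964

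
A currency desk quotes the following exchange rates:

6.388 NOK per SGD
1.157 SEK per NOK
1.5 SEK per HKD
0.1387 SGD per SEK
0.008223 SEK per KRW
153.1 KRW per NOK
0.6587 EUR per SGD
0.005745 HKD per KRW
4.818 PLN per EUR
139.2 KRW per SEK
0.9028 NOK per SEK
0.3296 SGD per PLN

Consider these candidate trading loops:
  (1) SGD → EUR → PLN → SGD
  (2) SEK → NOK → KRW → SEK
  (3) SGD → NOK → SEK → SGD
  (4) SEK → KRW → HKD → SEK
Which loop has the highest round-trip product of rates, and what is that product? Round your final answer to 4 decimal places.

(1) 0.6587 × 4.818 × 0.3296 = 1.04602
(2) 0.9028 × 153.1 × 0.008223 = 1.13657
(3) 6.388 × 1.157 × 0.1387 = 1.02512
(4) 139.2 × 0.005745 × 1.5 = 1.19956
Highest is cycle (4) at 1.1996 (>1, arbitrage).

1.1996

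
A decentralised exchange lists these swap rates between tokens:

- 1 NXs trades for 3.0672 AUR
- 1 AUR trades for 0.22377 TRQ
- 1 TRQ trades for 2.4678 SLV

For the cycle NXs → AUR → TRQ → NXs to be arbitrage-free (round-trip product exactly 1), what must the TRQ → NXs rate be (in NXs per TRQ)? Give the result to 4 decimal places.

1.4570

Known legs of the cycle: 3.0672 × 0.22377 = 0.686347344
For no arbitrage the full-cycle product must be 1, so the missing rate is 1 / 0.686347344 ≈ 1.456988.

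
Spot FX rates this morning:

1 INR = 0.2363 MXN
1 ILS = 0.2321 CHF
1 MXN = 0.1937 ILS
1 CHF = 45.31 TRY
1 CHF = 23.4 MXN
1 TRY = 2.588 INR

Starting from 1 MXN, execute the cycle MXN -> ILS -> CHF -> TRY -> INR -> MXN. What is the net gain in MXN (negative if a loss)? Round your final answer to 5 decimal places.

0.24574

1 MXN × 0.1937 = 0.1937 ILS
0.1937 ILS × 0.2321 = 0.04495777 CHF
0.04495777 CHF × 45.31 = 2.0370365587 TRY
2.0370365587 TRY × 2.588 = 5.2718506139156 INR
5.2718506139156 INR × 0.2363 = 1.24573830006825628 MXN
Net change: 1.24573830006825628 − 1 = 0.24573830006825628 MXN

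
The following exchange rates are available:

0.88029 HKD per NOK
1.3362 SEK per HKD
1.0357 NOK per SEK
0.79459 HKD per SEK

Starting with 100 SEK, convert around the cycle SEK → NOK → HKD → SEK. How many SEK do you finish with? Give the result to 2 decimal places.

100 SEK × 1.0357 = 103.57 NOK
103.57 NOK × 0.88029 = 91.1716353 HKD
91.1716353 HKD × 1.3362 = 121.82353908786 SEK

121.82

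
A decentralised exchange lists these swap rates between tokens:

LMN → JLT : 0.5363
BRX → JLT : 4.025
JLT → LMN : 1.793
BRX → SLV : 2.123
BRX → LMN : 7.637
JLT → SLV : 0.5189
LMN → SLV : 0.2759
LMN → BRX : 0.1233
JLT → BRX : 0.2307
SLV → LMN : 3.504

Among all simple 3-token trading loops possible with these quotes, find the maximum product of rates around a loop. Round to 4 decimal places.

0.9751

JLT→SLV→LMN→JLT: 0.5189 × 3.504 × 0.5363 = 0.97511
JLT→BRX→LMN→JLT: 0.2307 × 7.637 × 0.5363 = 0.94488
SLV→LMN→BRX→SLV: 3.504 × 0.1233 × 2.123 = 0.91723
JLT→LMN→BRX→JLT: 1.793 × 0.1233 × 4.025 = 0.88983
Maximum is JLT→SLV→LMN→JLT at 0.9751; no arbitrage — every cycle loses value.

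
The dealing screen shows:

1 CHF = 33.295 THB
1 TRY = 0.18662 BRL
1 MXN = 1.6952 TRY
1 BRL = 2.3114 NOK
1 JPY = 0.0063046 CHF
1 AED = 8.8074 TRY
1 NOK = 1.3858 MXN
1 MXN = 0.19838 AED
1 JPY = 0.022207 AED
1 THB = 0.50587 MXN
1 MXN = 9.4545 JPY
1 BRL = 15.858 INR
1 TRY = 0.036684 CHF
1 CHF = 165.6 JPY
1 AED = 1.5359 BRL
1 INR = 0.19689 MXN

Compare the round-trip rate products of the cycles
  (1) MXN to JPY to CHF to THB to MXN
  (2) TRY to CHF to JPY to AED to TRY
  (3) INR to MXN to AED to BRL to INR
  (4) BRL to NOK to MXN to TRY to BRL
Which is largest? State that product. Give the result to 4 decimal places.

(1) 9.4545 × 0.0063046 × 33.295 × 0.50587 = 1.00395
(2) 0.036684 × 165.6 × 0.022207 × 8.8074 = 1.18816
(3) 0.19689 × 0.19838 × 1.5359 × 15.858 = 0.95133
(4) 2.3114 × 1.3858 × 1.6952 × 0.18662 = 1.01334
Highest is cycle (2) at 1.1882 (>1, arbitrage).

1.1882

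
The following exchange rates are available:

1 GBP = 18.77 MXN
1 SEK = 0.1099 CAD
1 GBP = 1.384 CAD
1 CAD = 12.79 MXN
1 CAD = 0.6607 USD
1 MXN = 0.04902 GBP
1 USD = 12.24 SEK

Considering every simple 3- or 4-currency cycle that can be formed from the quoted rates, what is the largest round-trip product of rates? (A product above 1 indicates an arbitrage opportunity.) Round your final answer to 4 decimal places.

SEK→CAD→USD→SEK: 0.1099 × 0.6607 × 12.24 = 0.88876
MXN→GBP→CAD→MXN: 0.04902 × 1.384 × 12.79 = 0.86772
Maximum is SEK→CAD→USD→SEK at 0.8888; no arbitrage — every cycle loses value.

0.8888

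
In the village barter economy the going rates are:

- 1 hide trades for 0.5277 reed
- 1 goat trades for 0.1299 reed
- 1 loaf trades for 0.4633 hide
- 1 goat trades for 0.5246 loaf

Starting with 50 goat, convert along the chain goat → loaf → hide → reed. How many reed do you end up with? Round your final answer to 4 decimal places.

6.4128

50 goat × 0.5246 = 26.23 loaf
26.23 loaf × 0.4633 = 12.152359 hide
12.152359 hide × 0.5277 = 6.4127998443 reed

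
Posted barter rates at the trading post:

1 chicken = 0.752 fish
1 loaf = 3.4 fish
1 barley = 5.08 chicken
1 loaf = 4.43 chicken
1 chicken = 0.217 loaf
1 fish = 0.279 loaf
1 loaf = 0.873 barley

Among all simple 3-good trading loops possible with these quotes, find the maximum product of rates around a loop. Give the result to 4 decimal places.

0.9624

loaf→barley→chicken→loaf: 0.873 × 5.08 × 0.217 = 0.96236
loaf→chicken→fish→loaf: 4.43 × 0.752 × 0.279 = 0.92945
Maximum is loaf→barley→chicken→loaf at 0.9624; no arbitrage — every cycle loses value.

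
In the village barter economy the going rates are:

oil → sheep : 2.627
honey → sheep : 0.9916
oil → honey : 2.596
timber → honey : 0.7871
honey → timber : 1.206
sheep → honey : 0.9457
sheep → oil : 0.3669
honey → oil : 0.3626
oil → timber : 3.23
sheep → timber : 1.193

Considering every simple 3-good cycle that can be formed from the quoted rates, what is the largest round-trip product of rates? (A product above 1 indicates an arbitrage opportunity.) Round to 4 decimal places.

0.9445

sheep→oil→honey→sheep: 0.3669 × 2.596 × 0.9916 = 0.94447
timber→honey→sheep→timber: 0.7871 × 0.9916 × 1.193 = 0.93112
timber→honey→oil→timber: 0.7871 × 0.3626 × 3.23 = 0.92185
sheep→honey→oil→sheep: 0.9457 × 0.3626 × 2.627 = 0.90083
Maximum is sheep→oil→honey→sheep at 0.9445; no arbitrage — every cycle loses value.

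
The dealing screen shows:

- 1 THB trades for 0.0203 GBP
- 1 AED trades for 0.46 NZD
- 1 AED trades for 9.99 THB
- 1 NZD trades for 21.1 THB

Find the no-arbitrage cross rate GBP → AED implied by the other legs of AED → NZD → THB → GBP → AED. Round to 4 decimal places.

Known legs of the cycle: 0.46 × 21.1 × 0.0203 = 0.1970318
For no arbitrage the full-cycle product must be 1, so the missing rate is 1 / 0.1970318 ≈ 5.075323.

5.0753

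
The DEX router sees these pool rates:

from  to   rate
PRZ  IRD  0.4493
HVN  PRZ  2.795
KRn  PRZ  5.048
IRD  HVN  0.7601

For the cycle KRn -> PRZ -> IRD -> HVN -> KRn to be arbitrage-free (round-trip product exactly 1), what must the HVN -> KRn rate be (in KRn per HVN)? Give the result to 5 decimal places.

Known legs of the cycle: 5.048 × 0.4493 × 0.7601 = 1.72395727064
For no arbitrage the full-cycle product must be 1, so the missing rate is 1 / 1.72395727064 ≈ 0.5800608.

0.58006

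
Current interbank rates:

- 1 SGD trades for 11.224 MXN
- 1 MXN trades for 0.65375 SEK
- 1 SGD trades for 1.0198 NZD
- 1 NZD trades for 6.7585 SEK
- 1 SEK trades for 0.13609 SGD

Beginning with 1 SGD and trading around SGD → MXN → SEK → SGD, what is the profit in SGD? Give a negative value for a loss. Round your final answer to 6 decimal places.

-0.001414

1 SGD × 11.224 = 11.224 MXN
11.224 MXN × 0.65375 = 7.33769 SEK
7.33769 SEK × 0.13609 = 0.9985862321 SGD
Net change: 0.9985862321 − 1 = -0.0014137679 SGD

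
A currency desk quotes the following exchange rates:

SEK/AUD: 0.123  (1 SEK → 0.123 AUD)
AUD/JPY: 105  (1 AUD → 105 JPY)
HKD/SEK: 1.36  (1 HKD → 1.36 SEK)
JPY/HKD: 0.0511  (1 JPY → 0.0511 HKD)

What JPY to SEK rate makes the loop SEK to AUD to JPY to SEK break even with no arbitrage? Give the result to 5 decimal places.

0.07743

Known legs of the cycle: 0.123 × 105 = 12.915
For no arbitrage the full-cycle product must be 1, so the missing rate is 1 / 12.915 ≈ 0.0774293.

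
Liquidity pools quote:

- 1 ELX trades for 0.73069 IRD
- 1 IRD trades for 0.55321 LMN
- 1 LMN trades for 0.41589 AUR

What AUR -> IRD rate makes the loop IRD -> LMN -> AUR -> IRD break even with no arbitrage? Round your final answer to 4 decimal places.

Known legs of the cycle: 0.55321 × 0.41589 = 0.2300745069
For no arbitrage the full-cycle product must be 1, so the missing rate is 1 / 0.2300745069 ≈ 4.346418.

4.3464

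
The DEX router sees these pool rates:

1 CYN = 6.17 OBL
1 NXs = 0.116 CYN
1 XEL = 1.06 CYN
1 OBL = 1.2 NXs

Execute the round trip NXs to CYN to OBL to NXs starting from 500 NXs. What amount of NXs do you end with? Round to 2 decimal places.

500 NXs × 0.116 = 58 CYN
58 CYN × 6.17 = 357.86 OBL
357.86 OBL × 1.2 = 429.432 NXs

429.43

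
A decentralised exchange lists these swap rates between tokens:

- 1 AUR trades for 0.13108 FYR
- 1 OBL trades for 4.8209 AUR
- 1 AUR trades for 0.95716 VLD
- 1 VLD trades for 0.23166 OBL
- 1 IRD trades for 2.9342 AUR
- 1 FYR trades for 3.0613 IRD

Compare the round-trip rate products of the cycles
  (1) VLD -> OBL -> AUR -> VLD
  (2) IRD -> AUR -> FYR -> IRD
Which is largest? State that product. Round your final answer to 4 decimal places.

(1) 0.23166 × 4.8209 × 0.95716 = 1.06897
(2) 2.9342 × 0.13108 × 3.0613 = 1.17742
Highest is cycle (2) at 1.1774 (>1, arbitrage).

1.1774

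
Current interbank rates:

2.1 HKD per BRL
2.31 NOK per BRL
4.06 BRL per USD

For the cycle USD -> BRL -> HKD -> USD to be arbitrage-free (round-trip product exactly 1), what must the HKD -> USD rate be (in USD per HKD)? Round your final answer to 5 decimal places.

0.11729

Known legs of the cycle: 4.06 × 2.1 = 8.526
For no arbitrage the full-cycle product must be 1, so the missing rate is 1 / 8.526 ≈ 0.1172883.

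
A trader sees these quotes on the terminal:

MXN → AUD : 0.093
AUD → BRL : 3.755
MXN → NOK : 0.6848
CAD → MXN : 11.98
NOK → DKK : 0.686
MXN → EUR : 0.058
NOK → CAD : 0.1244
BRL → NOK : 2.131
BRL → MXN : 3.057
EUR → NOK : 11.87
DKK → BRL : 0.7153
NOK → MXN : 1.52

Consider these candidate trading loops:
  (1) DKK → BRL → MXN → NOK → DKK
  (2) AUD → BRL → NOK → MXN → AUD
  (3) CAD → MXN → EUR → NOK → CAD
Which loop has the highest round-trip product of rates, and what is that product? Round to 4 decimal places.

(1) 0.7153 × 3.057 × 0.6848 × 0.686 = 1.02724
(2) 3.755 × 2.131 × 1.52 × 0.093 = 1.13115
(3) 11.98 × 0.058 × 11.87 × 0.1244 = 1.02602
Highest is cycle (2) at 1.1311 (>1, arbitrage).

1.1311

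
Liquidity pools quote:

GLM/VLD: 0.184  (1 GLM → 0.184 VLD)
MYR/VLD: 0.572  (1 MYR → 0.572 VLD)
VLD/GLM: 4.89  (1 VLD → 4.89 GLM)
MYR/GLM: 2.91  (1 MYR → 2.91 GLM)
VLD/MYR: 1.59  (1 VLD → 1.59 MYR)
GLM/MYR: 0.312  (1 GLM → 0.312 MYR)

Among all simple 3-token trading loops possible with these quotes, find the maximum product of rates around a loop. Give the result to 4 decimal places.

0.8727

GLM→MYR→VLD→GLM: 0.312 × 0.572 × 4.89 = 0.87269
GLM→VLD→MYR→GLM: 0.184 × 1.59 × 2.91 = 0.85135
Maximum is GLM→MYR→VLD→GLM at 0.8727; no arbitrage — every cycle loses value.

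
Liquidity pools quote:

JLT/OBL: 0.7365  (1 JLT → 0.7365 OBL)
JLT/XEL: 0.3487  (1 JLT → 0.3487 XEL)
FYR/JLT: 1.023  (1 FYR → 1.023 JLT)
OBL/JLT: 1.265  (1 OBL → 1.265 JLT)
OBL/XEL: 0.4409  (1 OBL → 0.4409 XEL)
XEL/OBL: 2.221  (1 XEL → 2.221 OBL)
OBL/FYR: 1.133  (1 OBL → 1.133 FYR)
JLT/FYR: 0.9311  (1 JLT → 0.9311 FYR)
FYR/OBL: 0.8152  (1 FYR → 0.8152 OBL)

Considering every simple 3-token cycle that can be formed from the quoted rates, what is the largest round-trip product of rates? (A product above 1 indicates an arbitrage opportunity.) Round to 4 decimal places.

OBL→JLT→XEL→OBL: 1.265 × 0.3487 × 2.221 = 0.97970
OBL→JLT→FYR→OBL: 1.265 × 0.9311 × 0.8152 = 0.96018
OBL→FYR→JLT→OBL: 1.133 × 1.023 × 0.7365 = 0.85365
Maximum is OBL→JLT→XEL→OBL at 0.9797; no arbitrage — every cycle loses value.

0.9797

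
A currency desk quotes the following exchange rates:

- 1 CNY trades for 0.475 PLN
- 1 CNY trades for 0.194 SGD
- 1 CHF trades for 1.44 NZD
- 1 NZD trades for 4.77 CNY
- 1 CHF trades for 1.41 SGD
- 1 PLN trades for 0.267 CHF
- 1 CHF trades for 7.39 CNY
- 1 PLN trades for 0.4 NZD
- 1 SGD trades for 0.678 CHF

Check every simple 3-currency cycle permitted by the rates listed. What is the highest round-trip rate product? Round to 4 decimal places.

CHF→CNY→SGD→CHF: 7.39 × 0.194 × 0.678 = 0.97202
CHF→CNY→PLN→CHF: 7.39 × 0.475 × 0.267 = 0.93724
CNY→PLN→NZD→CNY: 0.475 × 0.4 × 4.77 = 0.90630
Maximum is CHF→CNY→SGD→CHF at 0.9720; no arbitrage — every cycle loses value.

0.9720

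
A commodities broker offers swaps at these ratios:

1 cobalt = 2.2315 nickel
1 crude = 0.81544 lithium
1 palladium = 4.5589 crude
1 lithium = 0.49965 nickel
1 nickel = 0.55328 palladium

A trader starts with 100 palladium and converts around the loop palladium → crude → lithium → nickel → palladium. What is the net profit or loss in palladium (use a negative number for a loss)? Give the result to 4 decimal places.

100 palladium × 4.5589 = 455.89 crude
455.89 crude × 0.81544 = 371.7509416 lithium
371.7509416 lithium × 0.49965 = 185.74535797044 nickel
185.74535797044 nickel × 0.55328 = 102.7691916578850432 palladium
Net change: 102.7691916578850432 − 100 = 2.7691916578850432 palladium

2.7692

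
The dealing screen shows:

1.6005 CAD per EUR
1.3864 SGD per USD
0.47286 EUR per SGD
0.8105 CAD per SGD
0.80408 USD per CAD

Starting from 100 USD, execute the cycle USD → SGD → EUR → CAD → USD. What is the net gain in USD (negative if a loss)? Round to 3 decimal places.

100 USD × 1.3864 = 138.64 SGD
138.64 SGD × 0.47286 = 65.5573104 EUR
65.5573104 EUR × 1.6005 = 104.9244752952 CAD
104.9244752952 CAD × 0.80408 = 84.367672095364416 USD
Net change: 84.367672095364416 − 100 = -15.632327904635584 USD

-15.632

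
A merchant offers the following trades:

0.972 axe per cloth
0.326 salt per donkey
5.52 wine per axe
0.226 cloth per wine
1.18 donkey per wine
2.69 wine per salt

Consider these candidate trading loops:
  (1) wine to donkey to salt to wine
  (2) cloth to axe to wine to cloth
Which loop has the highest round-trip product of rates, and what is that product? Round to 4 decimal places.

(1) 1.18 × 0.326 × 2.69 = 1.03479
(2) 0.972 × 5.52 × 0.226 = 1.21259
Highest is cycle (2) at 1.2126 (>1, arbitrage).

1.2126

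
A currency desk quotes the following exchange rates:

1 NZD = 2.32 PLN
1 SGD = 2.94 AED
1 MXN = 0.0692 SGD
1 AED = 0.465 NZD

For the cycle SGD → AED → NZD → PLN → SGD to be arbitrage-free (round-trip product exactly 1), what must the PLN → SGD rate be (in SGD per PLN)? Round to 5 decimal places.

0.31529

Known legs of the cycle: 2.94 × 0.465 × 2.32 = 3.171672
For no arbitrage the full-cycle product must be 1, so the missing rate is 1 / 3.171672 ≈ 0.3152911.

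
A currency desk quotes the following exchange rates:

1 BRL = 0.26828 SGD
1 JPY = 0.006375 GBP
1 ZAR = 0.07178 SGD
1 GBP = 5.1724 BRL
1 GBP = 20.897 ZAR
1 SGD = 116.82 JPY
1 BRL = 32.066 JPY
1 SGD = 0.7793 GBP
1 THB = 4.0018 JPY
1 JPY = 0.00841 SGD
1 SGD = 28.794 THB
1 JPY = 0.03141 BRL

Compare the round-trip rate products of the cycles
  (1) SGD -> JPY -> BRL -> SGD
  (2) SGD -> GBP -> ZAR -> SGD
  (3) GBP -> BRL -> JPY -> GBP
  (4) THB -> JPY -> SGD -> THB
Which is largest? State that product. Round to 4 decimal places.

1.1689

(1) 116.82 × 0.03141 × 0.26828 = 0.98440
(2) 0.7793 × 20.897 × 0.07178 = 1.16894
(3) 5.1724 × 32.066 × 0.006375 = 1.05735
(4) 4.0018 × 0.00841 × 28.794 = 0.96907
Highest is cycle (2) at 1.1689 (>1, arbitrage).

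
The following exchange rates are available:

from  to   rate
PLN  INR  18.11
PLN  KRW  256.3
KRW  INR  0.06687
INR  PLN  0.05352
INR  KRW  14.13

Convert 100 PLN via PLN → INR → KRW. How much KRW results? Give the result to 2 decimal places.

100 PLN × 18.11 = 1811 INR
1811 INR × 14.13 = 25589.43 KRW

25589.43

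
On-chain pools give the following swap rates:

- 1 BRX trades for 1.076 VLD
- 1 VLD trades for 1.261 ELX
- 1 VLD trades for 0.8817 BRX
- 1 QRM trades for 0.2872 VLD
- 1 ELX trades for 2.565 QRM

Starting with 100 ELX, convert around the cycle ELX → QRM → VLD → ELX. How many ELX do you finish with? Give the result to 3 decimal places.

92.894

100 ELX × 2.565 = 256.5 QRM
256.5 QRM × 0.2872 = 73.6668 VLD
73.6668 VLD × 1.261 = 92.8938348 ELX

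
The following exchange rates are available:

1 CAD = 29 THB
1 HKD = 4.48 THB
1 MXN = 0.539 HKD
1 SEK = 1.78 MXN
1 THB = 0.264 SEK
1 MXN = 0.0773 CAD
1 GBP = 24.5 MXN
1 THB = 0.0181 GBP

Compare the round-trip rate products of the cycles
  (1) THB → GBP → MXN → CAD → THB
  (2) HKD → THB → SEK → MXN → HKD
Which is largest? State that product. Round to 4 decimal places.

(1) 0.0181 × 24.5 × 0.0773 × 29 = 0.99408
(2) 4.48 × 0.264 × 1.78 × 0.539 = 1.13473
Highest is cycle (2) at 1.1347 (>1, arbitrage).

1.1347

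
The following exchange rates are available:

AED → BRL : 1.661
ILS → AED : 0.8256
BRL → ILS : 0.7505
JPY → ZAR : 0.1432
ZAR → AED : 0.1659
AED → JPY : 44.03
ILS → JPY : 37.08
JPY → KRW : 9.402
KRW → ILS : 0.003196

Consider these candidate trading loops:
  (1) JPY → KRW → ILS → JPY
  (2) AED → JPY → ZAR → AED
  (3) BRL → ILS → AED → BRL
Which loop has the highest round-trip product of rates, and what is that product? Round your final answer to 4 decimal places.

1.1142

(1) 9.402 × 0.003196 × 37.08 = 1.11421
(2) 44.03 × 0.1432 × 0.1659 = 1.04602
(3) 0.7505 × 0.8256 × 1.661 = 1.02918
Highest is cycle (1) at 1.1142 (>1, arbitrage).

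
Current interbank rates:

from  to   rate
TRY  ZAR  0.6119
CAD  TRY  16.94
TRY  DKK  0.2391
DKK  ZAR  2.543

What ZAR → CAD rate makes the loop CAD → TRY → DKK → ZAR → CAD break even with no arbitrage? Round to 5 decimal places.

0.09709

Known legs of the cycle: 16.94 × 0.2391 × 2.543 = 10.300050222
For no arbitrage the full-cycle product must be 1, so the missing rate is 1 / 10.300050222 ≈ 0.0970869.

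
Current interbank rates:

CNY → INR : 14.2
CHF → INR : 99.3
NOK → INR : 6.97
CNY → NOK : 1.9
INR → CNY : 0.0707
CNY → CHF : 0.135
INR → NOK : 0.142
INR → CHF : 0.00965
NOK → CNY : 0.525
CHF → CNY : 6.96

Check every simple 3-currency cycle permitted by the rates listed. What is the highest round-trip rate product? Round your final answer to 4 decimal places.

1.0586

INR→NOK→CNY→INR: 0.142 × 0.525 × 14.2 = 1.05861
INR→CHF→CNY→INR: 0.00965 × 6.96 × 14.2 = 0.95373
INR→CNY→CHF→INR: 0.0707 × 0.135 × 99.3 = 0.94777
INR→CNY→NOK→INR: 0.0707 × 1.9 × 6.97 = 0.93628
Maximum is INR→NOK→CNY→INR at 1.0586; arbitrage exists.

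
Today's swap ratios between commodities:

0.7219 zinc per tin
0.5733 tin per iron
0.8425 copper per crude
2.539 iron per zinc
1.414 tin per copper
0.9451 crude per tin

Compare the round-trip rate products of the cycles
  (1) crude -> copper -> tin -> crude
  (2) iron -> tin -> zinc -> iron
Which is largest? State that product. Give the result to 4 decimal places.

1.1259

(1) 0.8425 × 1.414 × 0.9451 = 1.12589
(2) 0.5733 × 0.7219 × 2.539 = 1.05080
Highest is cycle (1) at 1.1259 (>1, arbitrage).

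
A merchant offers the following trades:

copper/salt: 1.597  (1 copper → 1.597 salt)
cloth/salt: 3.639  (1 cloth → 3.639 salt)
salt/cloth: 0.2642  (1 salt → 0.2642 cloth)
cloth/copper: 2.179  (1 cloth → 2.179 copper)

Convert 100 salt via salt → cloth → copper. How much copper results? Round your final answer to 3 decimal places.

100 salt × 0.2642 = 26.42 cloth
26.42 cloth × 2.179 = 57.56918 copper

57.569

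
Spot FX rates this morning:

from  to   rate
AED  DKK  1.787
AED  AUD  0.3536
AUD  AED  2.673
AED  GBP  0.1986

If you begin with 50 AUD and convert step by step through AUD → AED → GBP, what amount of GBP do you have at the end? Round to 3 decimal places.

26.543

50 AUD × 2.673 = 133.65 AED
133.65 AED × 0.1986 = 26.54289 GBP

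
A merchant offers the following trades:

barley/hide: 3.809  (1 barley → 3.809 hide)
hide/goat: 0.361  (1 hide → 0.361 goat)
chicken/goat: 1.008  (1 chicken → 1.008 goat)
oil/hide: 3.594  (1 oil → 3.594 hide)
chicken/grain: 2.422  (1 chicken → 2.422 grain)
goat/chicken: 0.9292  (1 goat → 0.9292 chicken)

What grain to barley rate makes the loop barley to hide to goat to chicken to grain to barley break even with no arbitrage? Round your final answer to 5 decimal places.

0.32315

Known legs of the cycle: 3.809 × 0.361 × 0.9292 × 2.422 = 3.0945785755976
For no arbitrage the full-cycle product must be 1, so the missing rate is 1 / 3.0945785755976 ≈ 0.3231458.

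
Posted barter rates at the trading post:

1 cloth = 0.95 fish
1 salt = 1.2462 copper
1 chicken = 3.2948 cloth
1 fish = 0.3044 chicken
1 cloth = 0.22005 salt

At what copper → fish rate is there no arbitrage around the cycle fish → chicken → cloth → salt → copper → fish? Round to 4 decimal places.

3.6359

Known legs of the cycle: 0.3044 × 3.2948 × 0.22005 × 1.2462 = 0.2750317455796272
For no arbitrage the full-cycle product must be 1, so the missing rate is 1 / 0.2750317455796272 ≈ 3.635944.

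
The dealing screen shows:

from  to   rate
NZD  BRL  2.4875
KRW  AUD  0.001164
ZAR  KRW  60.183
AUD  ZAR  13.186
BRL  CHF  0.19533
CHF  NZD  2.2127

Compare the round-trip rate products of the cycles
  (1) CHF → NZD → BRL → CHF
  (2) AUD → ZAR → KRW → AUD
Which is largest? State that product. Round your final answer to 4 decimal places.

1.0751

(1) 2.2127 × 2.4875 × 0.19533 = 1.07511
(2) 13.186 × 60.183 × 0.001164 = 0.92372
Highest is cycle (1) at 1.0751 (>1, arbitrage).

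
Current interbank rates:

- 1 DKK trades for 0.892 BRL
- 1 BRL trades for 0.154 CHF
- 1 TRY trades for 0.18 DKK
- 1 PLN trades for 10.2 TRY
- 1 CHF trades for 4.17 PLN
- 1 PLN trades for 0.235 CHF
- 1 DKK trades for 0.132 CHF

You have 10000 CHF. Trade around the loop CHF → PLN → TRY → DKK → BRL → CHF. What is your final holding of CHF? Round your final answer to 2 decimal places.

10517.06

10000 CHF × 4.17 = 41700 PLN
41700 PLN × 10.2 = 425340 TRY
425340 TRY × 0.18 = 76561.2 DKK
76561.2 DKK × 0.892 = 68292.5904 BRL
68292.5904 BRL × 0.154 = 10517.0589216 CHF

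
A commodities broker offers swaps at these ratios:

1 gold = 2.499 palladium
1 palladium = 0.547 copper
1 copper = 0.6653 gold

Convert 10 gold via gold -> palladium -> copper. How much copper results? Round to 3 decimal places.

10 gold × 2.499 = 24.99 palladium
24.99 palladium × 0.547 = 13.66953 copper

13.670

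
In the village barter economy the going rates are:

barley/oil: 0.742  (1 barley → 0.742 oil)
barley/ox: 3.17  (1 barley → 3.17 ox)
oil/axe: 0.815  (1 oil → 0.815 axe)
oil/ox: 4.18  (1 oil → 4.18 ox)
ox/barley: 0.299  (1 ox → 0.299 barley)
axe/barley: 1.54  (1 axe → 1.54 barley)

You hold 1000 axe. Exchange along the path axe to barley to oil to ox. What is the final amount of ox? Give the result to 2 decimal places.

4776.40

1000 axe × 1.54 = 1540 barley
1540 barley × 0.742 = 1142.68 oil
1142.68 oil × 4.18 = 4776.4024 ox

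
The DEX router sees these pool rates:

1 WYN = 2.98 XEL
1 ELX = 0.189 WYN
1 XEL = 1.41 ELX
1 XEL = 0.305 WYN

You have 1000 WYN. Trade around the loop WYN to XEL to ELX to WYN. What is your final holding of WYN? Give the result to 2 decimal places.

1000 WYN × 2.98 = 2980 XEL
2980 XEL × 1.41 = 4201.8 ELX
4201.8 ELX × 0.189 = 794.1402 WYN

794.14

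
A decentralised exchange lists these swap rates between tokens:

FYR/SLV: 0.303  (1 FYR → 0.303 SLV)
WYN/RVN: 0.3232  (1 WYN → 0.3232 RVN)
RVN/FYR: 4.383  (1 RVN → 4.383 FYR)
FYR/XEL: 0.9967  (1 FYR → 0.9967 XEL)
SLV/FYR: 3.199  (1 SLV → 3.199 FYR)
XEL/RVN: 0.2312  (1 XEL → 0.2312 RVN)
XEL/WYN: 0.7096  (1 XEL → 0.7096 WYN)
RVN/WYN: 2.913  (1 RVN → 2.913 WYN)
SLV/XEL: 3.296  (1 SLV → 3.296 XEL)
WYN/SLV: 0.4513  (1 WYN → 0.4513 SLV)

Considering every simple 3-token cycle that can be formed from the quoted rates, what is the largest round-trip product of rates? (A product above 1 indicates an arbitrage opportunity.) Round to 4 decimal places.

1.0555

XEL→WYN→SLV→XEL: 0.7096 × 0.4513 × 3.296 = 1.05552
FYR→XEL→RVN→FYR: 0.9967 × 0.2312 × 4.383 = 1.01001
Maximum is XEL→WYN→SLV→XEL at 1.0555; arbitrage exists.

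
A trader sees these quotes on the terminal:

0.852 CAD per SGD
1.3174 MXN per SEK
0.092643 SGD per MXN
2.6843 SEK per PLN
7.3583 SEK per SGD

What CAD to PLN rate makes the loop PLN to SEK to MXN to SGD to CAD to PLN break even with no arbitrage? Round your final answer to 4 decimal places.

Known legs of the cycle: 2.6843 × 1.3174 × 0.092643 × 0.852 = 0.27912640064356152
For no arbitrage the full-cycle product must be 1, so the missing rate is 1 / 0.27912640064356152 ≈ 3.582606.

3.5826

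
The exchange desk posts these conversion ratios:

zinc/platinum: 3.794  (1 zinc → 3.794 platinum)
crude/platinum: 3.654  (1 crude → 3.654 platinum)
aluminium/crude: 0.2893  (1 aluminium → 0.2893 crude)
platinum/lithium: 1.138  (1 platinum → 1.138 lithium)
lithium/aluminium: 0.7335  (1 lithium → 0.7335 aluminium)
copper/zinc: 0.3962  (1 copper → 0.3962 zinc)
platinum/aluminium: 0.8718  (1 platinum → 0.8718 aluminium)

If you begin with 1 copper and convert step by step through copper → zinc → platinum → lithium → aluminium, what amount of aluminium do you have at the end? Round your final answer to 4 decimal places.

1 copper × 0.3962 = 0.3962 zinc
0.3962 zinc × 3.794 = 1.5031828 platinum
1.5031828 platinum × 1.138 = 1.7106220264 lithium
1.7106220264 lithium × 0.7335 = 1.2547412563644 aluminium

1.2547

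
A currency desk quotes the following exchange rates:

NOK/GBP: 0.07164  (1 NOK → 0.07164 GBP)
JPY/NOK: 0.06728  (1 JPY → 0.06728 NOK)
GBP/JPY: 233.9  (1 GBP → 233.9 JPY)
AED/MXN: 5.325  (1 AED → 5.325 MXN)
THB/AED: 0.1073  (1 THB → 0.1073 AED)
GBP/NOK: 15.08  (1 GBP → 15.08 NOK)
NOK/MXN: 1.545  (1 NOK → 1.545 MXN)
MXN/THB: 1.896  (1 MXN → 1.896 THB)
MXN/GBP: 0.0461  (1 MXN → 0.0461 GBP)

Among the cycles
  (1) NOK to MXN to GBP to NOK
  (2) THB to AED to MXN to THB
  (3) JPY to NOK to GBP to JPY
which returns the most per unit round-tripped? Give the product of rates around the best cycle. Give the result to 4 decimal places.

(1) 1.545 × 0.0461 × 15.08 = 1.07407
(2) 0.1073 × 5.325 × 1.896 = 1.08332
(3) 0.06728 × 0.07164 × 233.9 = 1.12738
Highest is cycle (3) at 1.1274 (>1, arbitrage).

1.1274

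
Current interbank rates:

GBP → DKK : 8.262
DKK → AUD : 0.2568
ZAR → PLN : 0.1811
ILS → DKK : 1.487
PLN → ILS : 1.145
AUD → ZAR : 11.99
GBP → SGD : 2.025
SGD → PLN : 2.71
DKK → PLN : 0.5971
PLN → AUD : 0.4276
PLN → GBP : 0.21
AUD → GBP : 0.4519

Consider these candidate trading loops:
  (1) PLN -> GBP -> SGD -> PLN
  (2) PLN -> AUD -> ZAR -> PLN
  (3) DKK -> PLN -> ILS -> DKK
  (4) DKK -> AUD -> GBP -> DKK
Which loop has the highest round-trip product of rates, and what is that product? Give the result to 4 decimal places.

(1) 0.21 × 2.025 × 2.71 = 1.15243
(2) 0.4276 × 11.99 × 0.1811 = 0.92849
(3) 0.5971 × 1.145 × 1.487 = 1.01663
(4) 0.2568 × 0.4519 × 8.262 = 0.95879
Highest is cycle (1) at 1.1524 (>1, arbitrage).

1.1524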